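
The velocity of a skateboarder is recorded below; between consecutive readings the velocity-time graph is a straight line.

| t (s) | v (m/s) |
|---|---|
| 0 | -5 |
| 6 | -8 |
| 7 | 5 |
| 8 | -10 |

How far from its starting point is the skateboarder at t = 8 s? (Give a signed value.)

Net displacement equals the area under the velocity-time graph (areas below the axis count negative).
0–6 s: ½(-5 + -8)(6) = -39 m
6–7 s: ½(-8 + 5)(1) = -1.5 m
7–8 s: ½(5 + -10)(1) = -2.5 m
Net displacement = -43 m

-43 m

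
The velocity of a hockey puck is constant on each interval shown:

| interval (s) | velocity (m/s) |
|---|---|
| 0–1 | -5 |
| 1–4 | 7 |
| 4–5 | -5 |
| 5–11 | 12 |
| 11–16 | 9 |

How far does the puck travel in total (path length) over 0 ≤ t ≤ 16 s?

Distance (not displacement) is the total path length: add the absolute areas under v-t.
0–1 s: |-5| × 1 = 5 m
1–4 s: |7| × 3 = 21 m
4–5 s: |-5| × 1 = 5 m
5–11 s: |12| × 6 = 72 m
11–16 s: |9| × 5 = 45 m
Total distance = 148 m

148 m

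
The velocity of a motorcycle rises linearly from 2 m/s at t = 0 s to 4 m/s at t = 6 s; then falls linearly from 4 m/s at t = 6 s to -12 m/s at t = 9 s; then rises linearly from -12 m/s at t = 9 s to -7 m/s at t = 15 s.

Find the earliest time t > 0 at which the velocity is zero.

v changes sign on 6–9 s (from 4 to -12); the graph is linear there, so v = 0 at t = 6 + (-4)·(9 − 6)/(-12 − 4) = 6.75 s.

t = 6.75 s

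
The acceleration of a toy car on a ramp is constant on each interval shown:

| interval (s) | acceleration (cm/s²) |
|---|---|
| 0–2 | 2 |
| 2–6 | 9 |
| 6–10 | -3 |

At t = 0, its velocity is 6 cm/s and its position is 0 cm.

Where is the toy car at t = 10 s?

288 cm

On each constant-a segment, Δv = aΔt and Δx = v₀Δt + ½aΔt²; chain segment to segment.
0–2 s: v starts 6 cm/s; Δx = 6·2 + ½·2·2² = 16 cm; v ends 10 cm/s.
2–6 s: v starts 10 cm/s; Δx = 10·4 + ½·9·4² = 112 cm; v ends 46 cm/s.
6–10 s: v starts 46 cm/s; Δx = 46·4 + ½·-3·4² = 160 cm; v ends 34 cm/s.
x(10) = 0 + Σ Δx = 288 cm.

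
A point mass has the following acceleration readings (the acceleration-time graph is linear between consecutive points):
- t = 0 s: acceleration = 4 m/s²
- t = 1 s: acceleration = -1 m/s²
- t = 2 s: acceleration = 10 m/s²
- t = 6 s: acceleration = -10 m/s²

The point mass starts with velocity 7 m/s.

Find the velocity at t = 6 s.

13 m/s

Δv equals the area under the a-t graph; then v = v₀ + Δv.
0–1 s: ½(4 + -1)(1) = 1.5 m/s
1–2 s: ½(-1 + 10)(1) = 4.5 m/s
2–6 s: ½(10 + -10)(4) = 0 m/s
Δv = 6 m/s, so v(6) = 7 + (6) = 13 m/s.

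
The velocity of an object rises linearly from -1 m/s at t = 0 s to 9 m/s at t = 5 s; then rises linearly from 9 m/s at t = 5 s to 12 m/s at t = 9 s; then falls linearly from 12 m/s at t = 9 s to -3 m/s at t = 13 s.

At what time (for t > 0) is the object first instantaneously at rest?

v changes sign on 0–5 s (from -1 to 9); the graph is linear there, so v = 0 at t = 0 + (1)·(5 − 0)/(9 − -1) = 0.5 s.

t = 0.5 s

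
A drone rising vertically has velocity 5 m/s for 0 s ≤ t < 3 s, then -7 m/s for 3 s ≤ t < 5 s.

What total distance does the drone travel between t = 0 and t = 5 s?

29 m

Total distance travelled is ∫|v| dt — sum the magnitudes of each area piece.
0–3 s: |5| × 3 = 15 m
3–5 s: |-7| × 2 = 14 m
Total distance = 29 m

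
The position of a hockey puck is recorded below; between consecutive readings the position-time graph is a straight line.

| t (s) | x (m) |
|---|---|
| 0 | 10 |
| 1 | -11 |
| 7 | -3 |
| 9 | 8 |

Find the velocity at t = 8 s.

Velocity is the slope of the x-t graph on 7–9 s: (8 − -3)/(9 − 7) = 5.5 m/s.

5.5 m/s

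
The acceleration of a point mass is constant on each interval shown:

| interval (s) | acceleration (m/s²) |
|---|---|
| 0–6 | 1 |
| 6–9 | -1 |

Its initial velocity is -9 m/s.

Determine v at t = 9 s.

Δv equals the area under the a-t graph; then v = v₀ + Δv.
0–6 s: 1 × 6 = 6 m/s
6–9 s: -1 × 3 = -3 m/s
Δv = 3 m/s, so v(9) = -9 + (3) = -6 m/s.

-6 m/s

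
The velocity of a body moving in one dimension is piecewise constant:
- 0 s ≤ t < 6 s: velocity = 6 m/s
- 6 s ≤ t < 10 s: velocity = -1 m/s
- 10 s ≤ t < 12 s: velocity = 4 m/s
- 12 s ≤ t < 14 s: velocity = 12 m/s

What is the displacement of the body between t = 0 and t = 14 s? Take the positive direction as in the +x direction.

Displacement is the signed area under the v-t curve.
0–6 s: 6 × 6 = 36 m
6–10 s: -1 × 4 = -4 m
10–12 s: 4 × 2 = 8 m
12–14 s: 12 × 2 = 24 m
Net displacement = 64 m

64 m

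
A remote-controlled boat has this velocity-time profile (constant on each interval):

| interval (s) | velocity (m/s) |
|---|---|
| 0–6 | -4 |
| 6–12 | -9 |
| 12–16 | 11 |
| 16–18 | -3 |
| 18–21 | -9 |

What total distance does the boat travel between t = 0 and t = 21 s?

155 m

Total distance travelled is ∫|v| dt — sum the magnitudes of each area piece.
0–6 s: |-4| × 6 = 24 m
6–12 s: |-9| × 6 = 54 m
12–16 s: |11| × 4 = 44 m
16–18 s: |-3| × 2 = 6 m
18–21 s: |-9| × 3 = 27 m
Total distance = 155 m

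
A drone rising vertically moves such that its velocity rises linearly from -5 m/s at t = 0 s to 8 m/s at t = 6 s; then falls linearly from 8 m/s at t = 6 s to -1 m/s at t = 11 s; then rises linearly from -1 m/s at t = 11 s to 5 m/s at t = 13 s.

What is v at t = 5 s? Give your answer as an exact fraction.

35/6 m/s

On 0–6 s the graph is linear from -5 to 8 m/s: v(5) = -5 + (8 − -5)·(5 − 0)/(6 − 0) = 35/6 m/s.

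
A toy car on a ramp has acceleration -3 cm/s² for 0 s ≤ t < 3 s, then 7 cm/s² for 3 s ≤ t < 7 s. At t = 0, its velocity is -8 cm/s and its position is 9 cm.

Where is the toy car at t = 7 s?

On each constant-a segment, Δv = aΔt and Δx = v₀Δt + ½aΔt²; chain segment to segment.
0–3 s: v starts -8 cm/s; Δx = -8·3 + ½·-3·3² = -37.5 cm; v ends -17 cm/s.
3–7 s: v starts -17 cm/s; Δx = -17·4 + ½·7·4² = -12 cm; v ends 11 cm/s.
x(7) = 9 + Σ Δx = -40.5 cm.

-40.5 cm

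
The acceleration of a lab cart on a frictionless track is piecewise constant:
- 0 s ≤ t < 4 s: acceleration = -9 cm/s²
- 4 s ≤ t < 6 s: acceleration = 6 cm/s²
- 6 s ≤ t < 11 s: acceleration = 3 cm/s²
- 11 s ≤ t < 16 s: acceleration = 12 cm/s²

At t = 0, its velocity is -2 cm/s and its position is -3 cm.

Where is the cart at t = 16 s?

-144.5 cm

On each constant-a segment, Δv = aΔt and Δx = v₀Δt + ½aΔt²; chain segment to segment.
0–4 s: v starts -2 cm/s; Δx = -2·4 + ½·-9·4² = -80 cm; v ends -38 cm/s.
4–6 s: v starts -38 cm/s; Δx = -38·2 + ½·6·2² = -64 cm; v ends -26 cm/s.
6–11 s: v starts -26 cm/s; Δx = -26·5 + ½·3·5² = -92.5 cm; v ends -11 cm/s.
11–16 s: v starts -11 cm/s; Δx = -11·5 + ½·12·5² = 95 cm; v ends 49 cm/s.
x(16) = -3 + Σ Δx = -144.5 cm.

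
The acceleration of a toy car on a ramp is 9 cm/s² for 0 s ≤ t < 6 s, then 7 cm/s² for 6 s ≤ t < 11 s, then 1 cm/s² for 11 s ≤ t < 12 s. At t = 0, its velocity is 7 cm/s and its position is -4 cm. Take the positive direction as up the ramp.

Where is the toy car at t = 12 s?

689 cm

On each constant-a segment, Δv = aΔt and Δx = v₀Δt + ½aΔt²; chain segment to segment.
0–6 s: v starts 7 cm/s; Δx = 7·6 + ½·9·6² = 204 cm; v ends 61 cm/s.
6–11 s: v starts 61 cm/s; Δx = 61·5 + ½·7·5² = 392.5 cm; v ends 96 cm/s.
11–12 s: v starts 96 cm/s; Δx = 96·1 + ½·1·1² = 96.5 cm; v ends 97 cm/s.
x(12) = -4 + Σ Δx = 689 cm.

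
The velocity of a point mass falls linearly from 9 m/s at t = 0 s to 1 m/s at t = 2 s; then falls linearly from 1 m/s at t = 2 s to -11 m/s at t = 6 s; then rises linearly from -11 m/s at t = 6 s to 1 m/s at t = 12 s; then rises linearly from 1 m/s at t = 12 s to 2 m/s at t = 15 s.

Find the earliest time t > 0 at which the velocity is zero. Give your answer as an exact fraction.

t = 7/3 s

v changes sign on 2–6 s (from 1 to -11); the graph is linear there, so v = 0 at t = 2 + (-1)·(6 − 2)/(-11 − 1) = 7/3 s.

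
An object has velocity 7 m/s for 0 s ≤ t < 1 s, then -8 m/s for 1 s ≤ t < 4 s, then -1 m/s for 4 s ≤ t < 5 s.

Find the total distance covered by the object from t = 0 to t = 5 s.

Total distance travelled is ∫|v| dt — sum the magnitudes of each area piece.
0–1 s: |7| × 1 = 7 m
1–4 s: |-8| × 3 = 24 m
4–5 s: |-1| × 1 = 1 m
Total distance = 32 m

32 m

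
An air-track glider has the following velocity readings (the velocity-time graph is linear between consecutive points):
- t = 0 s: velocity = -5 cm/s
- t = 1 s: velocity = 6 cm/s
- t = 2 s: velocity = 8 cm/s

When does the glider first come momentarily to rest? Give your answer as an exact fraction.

v changes sign on 0–1 s (from -5 to 6); the graph is linear there, so v = 0 at t = 0 + (5)·(1 − 0)/(6 − -5) = 5/11 s.

t = 5/11 s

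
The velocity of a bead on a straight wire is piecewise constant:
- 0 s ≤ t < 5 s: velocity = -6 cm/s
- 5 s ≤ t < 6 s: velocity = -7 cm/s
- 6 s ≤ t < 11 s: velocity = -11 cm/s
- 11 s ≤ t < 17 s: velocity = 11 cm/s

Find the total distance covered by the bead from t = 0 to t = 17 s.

158 cm

Distance (not displacement) is the total path length: add the absolute areas under v-t.
0–5 s: |-6| × 5 = 30 cm
5–6 s: |-7| × 1 = 7 cm
6–11 s: |-11| × 5 = 55 cm
11–17 s: |11| × 6 = 66 cm
Total distance = 158 cm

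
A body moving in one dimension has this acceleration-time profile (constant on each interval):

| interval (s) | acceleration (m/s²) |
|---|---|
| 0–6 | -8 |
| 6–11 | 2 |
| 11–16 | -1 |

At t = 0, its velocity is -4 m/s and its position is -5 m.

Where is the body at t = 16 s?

On each constant-a segment, Δv = aΔt and Δx = v₀Δt + ½aΔt²; chain segment to segment.
0–6 s: v starts -4 m/s; Δx = -4·6 + ½·-8·6² = -168 m; v ends -52 m/s.
6–11 s: v starts -52 m/s; Δx = -52·5 + ½·2·5² = -235 m; v ends -42 m/s.
11–16 s: v starts -42 m/s; Δx = -42·5 + ½·-1·5² = -222.5 m; v ends -47 m/s.
x(16) = -5 + Σ Δx = -630.5 m.

-630.5 m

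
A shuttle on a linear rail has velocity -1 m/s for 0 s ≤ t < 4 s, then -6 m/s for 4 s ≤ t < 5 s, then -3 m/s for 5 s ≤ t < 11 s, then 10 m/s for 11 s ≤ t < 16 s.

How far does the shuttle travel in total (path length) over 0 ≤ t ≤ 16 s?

78 m

Total distance travelled is ∫|v| dt — sum the magnitudes of each area piece.
0–4 s: |-1| × 4 = 4 m
4–5 s: |-6| × 1 = 6 m
5–11 s: |-3| × 6 = 18 m
11–16 s: |10| × 5 = 50 m
Total distance = 78 m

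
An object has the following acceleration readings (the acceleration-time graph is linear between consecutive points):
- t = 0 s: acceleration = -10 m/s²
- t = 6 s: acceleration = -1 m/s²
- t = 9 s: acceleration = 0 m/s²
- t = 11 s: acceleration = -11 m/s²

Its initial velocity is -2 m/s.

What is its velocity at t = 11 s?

-47.5 m/s

Δv equals the area under the a-t graph; then v = v₀ + Δv.
0–6 s: ½(-10 + -1)(6) = -33 m/s
6–9 s: ½(-1 + 0)(3) = -1.5 m/s
9–11 s: ½(0 + -11)(2) = -11 m/s
Δv = -45.5 m/s, so v(11) = -2 + (-45.5) = -47.5 m/s.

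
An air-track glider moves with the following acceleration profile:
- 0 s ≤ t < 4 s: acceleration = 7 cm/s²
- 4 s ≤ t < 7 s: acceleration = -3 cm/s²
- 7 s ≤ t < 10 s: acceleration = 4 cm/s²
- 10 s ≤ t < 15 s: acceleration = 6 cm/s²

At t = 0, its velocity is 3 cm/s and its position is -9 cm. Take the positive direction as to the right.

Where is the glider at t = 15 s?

467.5 cm

On each constant-a segment, Δv = aΔt and Δx = v₀Δt + ½aΔt²; chain segment to segment.
0–4 s: v starts 3 cm/s; Δx = 3·4 + ½·7·4² = 68 cm; v ends 31 cm/s.
4–7 s: v starts 31 cm/s; Δx = 31·3 + ½·-3·3² = 79.5 cm; v ends 22 cm/s.
7–10 s: v starts 22 cm/s; Δx = 22·3 + ½·4·3² = 84 cm; v ends 34 cm/s.
10–15 s: v starts 34 cm/s; Δx = 34·5 + ½·6·5² = 245 cm; v ends 64 cm/s.
x(15) = -9 + Σ Δx = 467.5 cm.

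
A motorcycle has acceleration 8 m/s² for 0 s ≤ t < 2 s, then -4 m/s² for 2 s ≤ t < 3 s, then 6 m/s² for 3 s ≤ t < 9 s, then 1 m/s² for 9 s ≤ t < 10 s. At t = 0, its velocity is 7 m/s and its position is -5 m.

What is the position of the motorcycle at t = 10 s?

323.5 m

On each constant-a segment, Δv = aΔt and Δx = v₀Δt + ½aΔt²; chain segment to segment.
0–2 s: v starts 7 m/s; Δx = 7·2 + ½·8·2² = 30 m; v ends 23 m/s.
2–3 s: v starts 23 m/s; Δx = 23·1 + ½·-4·1² = 21 m; v ends 19 m/s.
3–9 s: v starts 19 m/s; Δx = 19·6 + ½·6·6² = 222 m; v ends 55 m/s.
9–10 s: v starts 55 m/s; Δx = 55·1 + ½·1·1² = 55.5 m; v ends 56 m/s.
x(10) = -5 + Σ Δx = 323.5 m.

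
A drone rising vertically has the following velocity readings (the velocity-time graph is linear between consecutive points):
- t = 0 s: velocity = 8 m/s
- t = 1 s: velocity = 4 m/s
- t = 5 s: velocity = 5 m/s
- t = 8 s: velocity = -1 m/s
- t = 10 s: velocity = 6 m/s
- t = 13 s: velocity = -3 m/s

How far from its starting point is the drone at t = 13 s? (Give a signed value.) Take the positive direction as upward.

39.5 m

Net displacement equals the area under the velocity-time graph (areas below the axis count negative).
0–1 s: ½(8 + 4)(1) = 6 m
1–5 s: ½(4 + 5)(4) = 18 m
5–8 s: ½(5 + -1)(3) = 6 m
8–10 s: ½(-1 + 6)(2) = 5 m
10–13 s: ½(6 + -3)(3) = 4.5 m
Net displacement = 39.5 m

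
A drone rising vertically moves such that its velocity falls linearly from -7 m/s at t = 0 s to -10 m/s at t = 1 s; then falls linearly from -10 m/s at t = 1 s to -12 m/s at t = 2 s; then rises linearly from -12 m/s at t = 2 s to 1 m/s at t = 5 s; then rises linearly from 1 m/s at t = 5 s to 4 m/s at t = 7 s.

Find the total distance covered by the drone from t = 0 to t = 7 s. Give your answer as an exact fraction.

536/13 m

Total distance travelled is ∫|v| dt — sum the magnitudes of each area piece.
0–1 s: |½(-7 + -10)(1)| = 8.5 m
1–2 s: |½(-10 + -12)(1)| = 11 m
2–5 s: v = 0 at t = 62/13 s; triangle areas 216/13 + 3/26 = 435/26 m
5–7 s: |½(1 + 4)(2)| = 5 m
Total distance = 536/13 m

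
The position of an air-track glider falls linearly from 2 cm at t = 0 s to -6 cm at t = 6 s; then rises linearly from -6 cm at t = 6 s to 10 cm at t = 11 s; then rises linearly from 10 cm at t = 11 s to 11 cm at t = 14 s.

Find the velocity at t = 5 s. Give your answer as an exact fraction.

-4/3 cm/s

Velocity is the slope of the x-t graph on 0–6 s: (-6 − 2)/(6 − 0) = -4/3 cm/s.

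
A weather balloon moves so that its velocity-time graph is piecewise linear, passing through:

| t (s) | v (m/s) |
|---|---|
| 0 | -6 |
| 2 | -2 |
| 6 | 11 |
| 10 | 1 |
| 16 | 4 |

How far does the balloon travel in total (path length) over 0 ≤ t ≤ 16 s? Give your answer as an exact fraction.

Distance (not displacement) is the total path length: add the absolute areas under v-t.
0–2 s: |½(-6 + -2)(2)| = 8 m
2–6 s: v = 0 at t = 34/13 s; triangle areas 8/13 + 242/13 = 250/13 m
6–10 s: |½(11 + 1)(4)| = 24 m
10–16 s: |½(1 + 4)(6)| = 15 m
Total distance = 861/13 m

861/13 m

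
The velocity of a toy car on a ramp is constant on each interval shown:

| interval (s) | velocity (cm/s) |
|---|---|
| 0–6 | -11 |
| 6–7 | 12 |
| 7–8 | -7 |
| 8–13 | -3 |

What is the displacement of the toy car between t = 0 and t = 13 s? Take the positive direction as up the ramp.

Displacement is the signed area under the v-t curve.
0–6 s: -11 × 6 = -66 cm
6–7 s: 12 × 1 = 12 cm
7–8 s: -7 × 1 = -7 cm
8–13 s: -3 × 5 = -15 cm
Net displacement = -76 cm

-76 cm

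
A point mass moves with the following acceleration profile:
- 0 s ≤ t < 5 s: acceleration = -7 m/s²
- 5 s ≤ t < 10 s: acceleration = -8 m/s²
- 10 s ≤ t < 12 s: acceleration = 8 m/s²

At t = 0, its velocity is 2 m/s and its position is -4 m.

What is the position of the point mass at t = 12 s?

On each constant-a segment, Δv = aΔt and Δx = v₀Δt + ½aΔt²; chain segment to segment.
0–5 s: v starts 2 m/s; Δx = 2·5 + ½·-7·5² = -77.5 m; v ends -33 m/s.
5–10 s: v starts -33 m/s; Δx = -33·5 + ½·-8·5² = -265 m; v ends -73 m/s.
10–12 s: v starts -73 m/s; Δx = -73·2 + ½·8·2² = -130 m; v ends -57 m/s.
x(12) = -4 + Σ Δx = -476.5 m.

-476.5 m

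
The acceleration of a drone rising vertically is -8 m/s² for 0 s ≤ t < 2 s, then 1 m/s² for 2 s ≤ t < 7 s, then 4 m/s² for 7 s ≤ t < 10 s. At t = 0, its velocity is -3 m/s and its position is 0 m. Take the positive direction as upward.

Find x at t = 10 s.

On each constant-a segment, Δv = aΔt and Δx = v₀Δt + ½aΔt²; chain segment to segment.
0–2 s: v starts -3 m/s; Δx = -3·2 + ½·-8·2² = -22 m; v ends -19 m/s.
2–7 s: v starts -19 m/s; Δx = -19·5 + ½·1·5² = -82.5 m; v ends -14 m/s.
7–10 s: v starts -14 m/s; Δx = -14·3 + ½·4·3² = -24 m; v ends -2 m/s.
x(10) = 0 + Σ Δx = -128.5 m.

-128.5 m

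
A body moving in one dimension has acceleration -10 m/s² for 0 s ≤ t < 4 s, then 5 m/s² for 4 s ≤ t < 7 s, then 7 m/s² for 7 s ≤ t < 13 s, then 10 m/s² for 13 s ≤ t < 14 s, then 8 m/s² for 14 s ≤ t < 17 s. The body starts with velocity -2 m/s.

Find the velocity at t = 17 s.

49 m/s

Δv equals the area under the a-t graph; then v = v₀ + Δv.
0–4 s: -10 × 4 = -40 m/s
4–7 s: 5 × 3 = 15 m/s
7–13 s: 7 × 6 = 42 m/s
13–14 s: 10 × 1 = 10 m/s
14–17 s: 8 × 3 = 24 m/s
Δv = 51 m/s, so v(17) = -2 + (51) = 49 m/s.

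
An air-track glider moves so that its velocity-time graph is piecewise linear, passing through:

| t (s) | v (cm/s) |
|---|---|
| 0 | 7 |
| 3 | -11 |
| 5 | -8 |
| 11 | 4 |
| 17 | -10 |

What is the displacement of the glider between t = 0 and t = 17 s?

Displacement is the signed area under the v-t curve.
0–3 s: ½(7 + -11)(3) = -6 cm
3–5 s: ½(-11 + -8)(2) = -19 cm
5–11 s: ½(-8 + 4)(6) = -12 cm
11–17 s: ½(4 + -10)(6) = -18 cm
Net displacement = -55 cm

-55 cm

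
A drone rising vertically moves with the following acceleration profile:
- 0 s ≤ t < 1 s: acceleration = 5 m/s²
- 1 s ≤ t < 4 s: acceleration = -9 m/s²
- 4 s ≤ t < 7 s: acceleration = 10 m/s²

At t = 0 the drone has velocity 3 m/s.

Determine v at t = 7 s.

Δv equals the area under the a-t graph; then v = v₀ + Δv.
0–1 s: 5 × 1 = 5 m/s
1–4 s: -9 × 3 = -27 m/s
4–7 s: 10 × 3 = 30 m/s
Δv = 8 m/s, so v(7) = 3 + (8) = 11 m/s.

11 m/s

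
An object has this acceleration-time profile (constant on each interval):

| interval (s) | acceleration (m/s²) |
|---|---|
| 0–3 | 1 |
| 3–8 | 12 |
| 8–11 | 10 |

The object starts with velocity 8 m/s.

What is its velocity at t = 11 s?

101 m/s

Δv equals the area under the a-t graph; then v = v₀ + Δv.
0–3 s: 1 × 3 = 3 m/s
3–8 s: 12 × 5 = 60 m/s
8–11 s: 10 × 3 = 30 m/s
Δv = 93 m/s, so v(11) = 8 + (93) = 101 m/s.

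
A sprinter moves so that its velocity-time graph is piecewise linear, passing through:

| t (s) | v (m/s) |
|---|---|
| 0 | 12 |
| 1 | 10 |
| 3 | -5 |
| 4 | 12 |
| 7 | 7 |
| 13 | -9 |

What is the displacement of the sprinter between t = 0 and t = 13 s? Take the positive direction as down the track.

Displacement is the signed area under the v-t curve.
0–1 s: ½(12 + 10)(1) = 11 m
1–3 s: ½(10 + -5)(2) = 5 m
3–4 s: ½(-5 + 12)(1) = 3.5 m
4–7 s: ½(12 + 7)(3) = 28.5 m
7–13 s: ½(7 + -9)(6) = -6 m
Net displacement = 42 m

42 m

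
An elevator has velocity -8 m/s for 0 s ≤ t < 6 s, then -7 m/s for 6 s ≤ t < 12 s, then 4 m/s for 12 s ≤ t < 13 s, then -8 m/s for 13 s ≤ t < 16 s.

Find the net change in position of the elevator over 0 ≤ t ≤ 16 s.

-110 m

Displacement is the signed area under the v-t curve.
0–6 s: -8 × 6 = -48 m
6–12 s: -7 × 6 = -42 m
12–13 s: 4 × 1 = 4 m
13–16 s: -8 × 3 = -24 m
Net displacement = -110 m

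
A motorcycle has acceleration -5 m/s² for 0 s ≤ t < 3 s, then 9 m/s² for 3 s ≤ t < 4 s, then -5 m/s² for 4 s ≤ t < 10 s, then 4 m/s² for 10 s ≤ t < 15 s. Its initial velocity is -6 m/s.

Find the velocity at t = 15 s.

-22 m/s

Δv equals the area under the a-t graph; then v = v₀ + Δv.
0–3 s: -5 × 3 = -15 m/s
3–4 s: 9 × 1 = 9 m/s
4–10 s: -5 × 6 = -30 m/s
10–15 s: 4 × 5 = 20 m/s
Δv = -16 m/s, so v(15) = -6 + (-16) = -22 m/s.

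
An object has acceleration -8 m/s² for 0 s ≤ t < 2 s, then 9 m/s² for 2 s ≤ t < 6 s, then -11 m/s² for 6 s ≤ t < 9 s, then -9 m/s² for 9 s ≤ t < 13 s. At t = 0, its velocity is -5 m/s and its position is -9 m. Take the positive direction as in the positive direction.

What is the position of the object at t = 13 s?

On each constant-a segment, Δv = aΔt and Δx = v₀Δt + ½aΔt²; chain segment to segment.
0–2 s: v starts -5 m/s; Δx = -5·2 + ½·-8·2² = -26 m; v ends -21 m/s.
2–6 s: v starts -21 m/s; Δx = -21·4 + ½·9·4² = -12 m; v ends 15 m/s.
6–9 s: v starts 15 m/s; Δx = 15·3 + ½·-11·3² = -4.5 m; v ends -18 m/s.
9–13 s: v starts -18 m/s; Δx = -18·4 + ½·-9·4² = -144 m; v ends -54 m/s.
x(13) = -9 + Σ Δx = -195.5 m.

-195.5 m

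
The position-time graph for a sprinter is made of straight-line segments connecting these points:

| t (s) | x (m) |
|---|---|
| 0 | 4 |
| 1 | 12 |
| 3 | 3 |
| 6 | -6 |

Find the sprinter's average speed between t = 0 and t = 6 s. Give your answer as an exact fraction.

Average speed = (total path length)/(elapsed time); on a piecewise-linear x-t graph the path length is Σ|Δx|.
0–1 s: |Δx| = |12 − 4| = 8 m
1–3 s: |Δx| = |3 − 12| = 9 m
3–6 s: |Δx| = |-6 − 3| = 9 m
Total path = 26 m; average speed = 26/6 = 13/3 m/s.

13/3 m/s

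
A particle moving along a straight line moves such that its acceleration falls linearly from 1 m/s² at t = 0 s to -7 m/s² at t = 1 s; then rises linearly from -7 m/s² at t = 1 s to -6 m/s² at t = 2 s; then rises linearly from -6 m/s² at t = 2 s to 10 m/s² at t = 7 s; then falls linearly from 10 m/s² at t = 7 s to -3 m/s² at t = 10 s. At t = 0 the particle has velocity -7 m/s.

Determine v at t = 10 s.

4 m/s

Δv equals the area under the a-t graph; then v = v₀ + Δv.
0–1 s: ½(1 + -7)(1) = -3 m/s
1–2 s: ½(-7 + -6)(1) = -6.5 m/s
2–7 s: ½(-6 + 10)(5) = 10 m/s
7–10 s: ½(10 + -3)(3) = 10.5 m/s
Δv = 11 m/s, so v(10) = -7 + (11) = 4 m/s.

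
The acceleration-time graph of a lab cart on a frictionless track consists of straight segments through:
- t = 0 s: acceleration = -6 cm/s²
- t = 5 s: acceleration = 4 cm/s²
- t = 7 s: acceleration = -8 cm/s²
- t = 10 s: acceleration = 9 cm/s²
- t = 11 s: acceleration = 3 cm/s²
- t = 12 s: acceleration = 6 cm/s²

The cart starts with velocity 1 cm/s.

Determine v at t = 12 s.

Δv equals the area under the a-t graph; then v = v₀ + Δv.
0–5 s: ½(-6 + 4)(5) = -5 cm/s
5–7 s: ½(4 + -8)(2) = -4 cm/s
7–10 s: ½(-8 + 9)(3) = 1.5 cm/s
10–11 s: ½(9 + 3)(1) = 6 cm/s
11–12 s: ½(3 + 6)(1) = 4.5 cm/s
Δv = 3 cm/s, so v(12) = 1 + (3) = 4 cm/s.

4 cm/s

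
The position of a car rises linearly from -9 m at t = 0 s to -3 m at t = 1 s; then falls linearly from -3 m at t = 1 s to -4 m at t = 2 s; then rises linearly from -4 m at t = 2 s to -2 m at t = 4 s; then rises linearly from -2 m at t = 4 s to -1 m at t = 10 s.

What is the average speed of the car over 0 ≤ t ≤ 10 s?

1 m/s

Average speed = (total path length)/(elapsed time); on a piecewise-linear x-t graph the path length is Σ|Δx|.
0–1 s: |Δx| = |-3 − -9| = 6 m
1–2 s: |Δx| = |-4 − -3| = 1 m
2–4 s: |Δx| = |-2 − -4| = 2 m
4–10 s: |Δx| = |-1 − -2| = 1 m
Total path = 10 m; average speed = 10/10 = 1 m/s.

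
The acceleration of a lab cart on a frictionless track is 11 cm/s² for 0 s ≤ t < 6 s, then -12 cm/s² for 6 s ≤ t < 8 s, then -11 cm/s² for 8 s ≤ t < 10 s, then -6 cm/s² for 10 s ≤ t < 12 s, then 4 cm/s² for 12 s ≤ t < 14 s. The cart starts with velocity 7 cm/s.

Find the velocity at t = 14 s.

23 cm/s

Δv equals the area under the a-t graph; then v = v₀ + Δv.
0–6 s: 11 × 6 = 66 cm/s
6–8 s: -12 × 2 = -24 cm/s
8–10 s: -11 × 2 = -22 cm/s
10–12 s: -6 × 2 = -12 cm/s
12–14 s: 4 × 2 = 8 cm/s
Δv = 16 cm/s, so v(14) = 7 + (16) = 23 cm/s.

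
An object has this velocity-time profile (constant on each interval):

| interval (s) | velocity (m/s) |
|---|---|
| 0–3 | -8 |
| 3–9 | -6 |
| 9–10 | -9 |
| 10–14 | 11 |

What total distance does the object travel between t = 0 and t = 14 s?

113 m

Total distance travelled is ∫|v| dt — sum the magnitudes of each area piece.
0–3 s: |-8| × 3 = 24 m
3–9 s: |-6| × 6 = 36 m
9–10 s: |-9| × 1 = 9 m
10–14 s: |11| × 4 = 44 m
Total distance = 113 m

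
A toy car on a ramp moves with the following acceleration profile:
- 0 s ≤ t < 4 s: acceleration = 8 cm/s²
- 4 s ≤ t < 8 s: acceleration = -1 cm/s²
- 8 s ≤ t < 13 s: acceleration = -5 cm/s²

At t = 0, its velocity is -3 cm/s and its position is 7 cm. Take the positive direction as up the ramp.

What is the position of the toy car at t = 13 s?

On each constant-a segment, Δv = aΔt and Δx = v₀Δt + ½aΔt²; chain segment to segment.
0–4 s: v starts -3 cm/s; Δx = -3·4 + ½·8·4² = 52 cm; v ends 29 cm/s.
4–8 s: v starts 29 cm/s; Δx = 29·4 + ½·-1·4² = 108 cm; v ends 25 cm/s.
8–13 s: v starts 25 cm/s; Δx = 25·5 + ½·-5·5² = 62.5 cm; v ends 0 cm/s.
x(13) = 7 + Σ Δx = 229.5 cm.

229.5 cm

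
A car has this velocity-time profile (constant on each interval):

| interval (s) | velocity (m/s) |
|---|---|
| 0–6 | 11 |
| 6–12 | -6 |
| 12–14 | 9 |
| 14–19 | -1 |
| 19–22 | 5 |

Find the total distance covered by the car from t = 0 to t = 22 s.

Distance (not displacement) is the total path length: add the absolute areas under v-t.
0–6 s: |11| × 6 = 66 m
6–12 s: |-6| × 6 = 36 m
12–14 s: |9| × 2 = 18 m
14–19 s: |-1| × 5 = 5 m
19–22 s: |5| × 3 = 15 m
Total distance = 140 m

140 m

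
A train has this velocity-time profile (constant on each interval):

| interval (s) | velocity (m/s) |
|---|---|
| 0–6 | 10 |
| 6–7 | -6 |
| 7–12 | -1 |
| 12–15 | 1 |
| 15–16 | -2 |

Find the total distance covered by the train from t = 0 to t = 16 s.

Distance (not displacement) is the total path length: add the absolute areas under v-t.
0–6 s: |10| × 6 = 60 m
6–7 s: |-6| × 1 = 6 m
7–12 s: |-1| × 5 = 5 m
12–15 s: |1| × 3 = 3 m
15–16 s: |-2| × 1 = 2 m
Total distance = 76 m

76 m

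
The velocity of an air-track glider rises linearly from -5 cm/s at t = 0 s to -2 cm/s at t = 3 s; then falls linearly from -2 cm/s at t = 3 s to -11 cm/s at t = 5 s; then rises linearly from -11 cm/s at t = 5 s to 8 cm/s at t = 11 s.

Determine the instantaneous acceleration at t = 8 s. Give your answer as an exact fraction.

Acceleration is the slope of the v-t graph on 5–11 s: (8 − -11)/(11 − 5) = 19/6 cm/s².

19/6 cm/s²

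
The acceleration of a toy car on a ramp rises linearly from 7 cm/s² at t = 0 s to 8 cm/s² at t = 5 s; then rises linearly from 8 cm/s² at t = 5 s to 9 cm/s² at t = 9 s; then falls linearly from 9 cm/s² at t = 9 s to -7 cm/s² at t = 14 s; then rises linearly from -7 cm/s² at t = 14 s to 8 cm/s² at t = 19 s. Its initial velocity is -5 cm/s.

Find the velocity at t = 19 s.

Δv equals the area under the a-t graph; then v = v₀ + Δv.
0–5 s: ½(7 + 8)(5) = 37.5 cm/s
5–9 s: ½(8 + 9)(4) = 34 cm/s
9–14 s: ½(9 + -7)(5) = 5 cm/s
14–19 s: ½(-7 + 8)(5) = 2.5 cm/s
Δv = 79 cm/s, so v(19) = -5 + (79) = 74 cm/s.

74 cm/s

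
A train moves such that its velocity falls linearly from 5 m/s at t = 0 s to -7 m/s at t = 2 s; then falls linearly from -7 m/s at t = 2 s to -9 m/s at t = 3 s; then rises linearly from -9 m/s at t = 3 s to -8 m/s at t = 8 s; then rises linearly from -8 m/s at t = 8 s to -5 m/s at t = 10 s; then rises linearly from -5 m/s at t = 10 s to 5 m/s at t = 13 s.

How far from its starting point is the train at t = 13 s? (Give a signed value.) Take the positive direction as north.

-65.5 m

Net displacement equals the area under the velocity-time graph (areas below the axis count negative).
0–2 s: ½(5 + -7)(2) = -2 m
2–3 s: ½(-7 + -9)(1) = -8 m
3–8 s: ½(-9 + -8)(5) = -42.5 m
8–10 s: ½(-8 + -5)(2) = -13 m
10–13 s: ½(-5 + 5)(3) = 0 m
Net displacement = -65.5 m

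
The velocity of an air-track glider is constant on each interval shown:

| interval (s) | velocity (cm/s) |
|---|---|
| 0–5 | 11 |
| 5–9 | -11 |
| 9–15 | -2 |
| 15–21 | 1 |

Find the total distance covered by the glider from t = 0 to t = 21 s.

117 cm

Total distance travelled is ∫|v| dt — sum the magnitudes of each area piece.
0–5 s: |11| × 5 = 55 cm
5–9 s: |-11| × 4 = 44 cm
9–15 s: |-2| × 6 = 12 cm
15–21 s: |1| × 6 = 6 cm
Total distance = 117 cm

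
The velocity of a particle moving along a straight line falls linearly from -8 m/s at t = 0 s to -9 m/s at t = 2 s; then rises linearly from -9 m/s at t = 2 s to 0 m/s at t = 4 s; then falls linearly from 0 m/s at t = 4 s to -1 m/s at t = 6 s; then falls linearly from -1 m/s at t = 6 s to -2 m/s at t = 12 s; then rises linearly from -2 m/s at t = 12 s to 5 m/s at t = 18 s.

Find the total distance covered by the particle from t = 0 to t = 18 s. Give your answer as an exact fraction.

Distance (not displacement) is the total path length: add the absolute areas under v-t.
0–2 s: |½(-8 + -9)(2)| = 17 m
2–4 s: |½(-9 + 0)(2)| = 9 m
4–6 s: |½(0 + -1)(2)| = 1 m
6–12 s: |½(-1 + -2)(6)| = 9 m
12–18 s: v = 0 at t = 96/7 s; triangle areas 12/7 + 75/7 = 87/7 m
Total distance = 339/7 m

339/7 m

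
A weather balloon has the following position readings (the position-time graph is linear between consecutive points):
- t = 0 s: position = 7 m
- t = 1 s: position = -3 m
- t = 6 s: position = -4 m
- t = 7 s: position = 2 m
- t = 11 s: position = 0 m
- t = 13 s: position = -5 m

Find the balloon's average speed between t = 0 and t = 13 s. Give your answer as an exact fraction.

24/13 m/s

Average speed = (total path length)/(elapsed time); on a piecewise-linear x-t graph the path length is Σ|Δx|.
0–1 s: |Δx| = |-3 − 7| = 10 m
1–6 s: |Δx| = |-4 − -3| = 1 m
6–7 s: |Δx| = |2 − -4| = 6 m
7–11 s: |Δx| = |0 − 2| = 2 m
11–13 s: |Δx| = |-5 − 0| = 5 m
Total path = 24 m; average speed = 24/13 = 24/13 m/s.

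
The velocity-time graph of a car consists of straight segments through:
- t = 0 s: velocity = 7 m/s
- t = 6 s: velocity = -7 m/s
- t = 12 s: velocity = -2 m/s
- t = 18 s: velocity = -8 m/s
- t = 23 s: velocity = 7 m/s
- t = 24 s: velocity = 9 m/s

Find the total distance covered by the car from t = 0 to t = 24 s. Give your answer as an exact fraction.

Distance (not displacement) is the total path length: add the absolute areas under v-t.
0–6 s: v = 0 at t = 3 s; triangle areas 10.5 + 10.5 = 21 m
6–12 s: |½(-7 + -2)(6)| = 27 m
12–18 s: |½(-2 + -8)(6)| = 30 m
18–23 s: v = 0 at t = 62/3 s; triangle areas 32/3 + 49/6 = 113/6 m
23–24 s: |½(7 + 9)(1)| = 8 m
Total distance = 629/6 m

629/6 m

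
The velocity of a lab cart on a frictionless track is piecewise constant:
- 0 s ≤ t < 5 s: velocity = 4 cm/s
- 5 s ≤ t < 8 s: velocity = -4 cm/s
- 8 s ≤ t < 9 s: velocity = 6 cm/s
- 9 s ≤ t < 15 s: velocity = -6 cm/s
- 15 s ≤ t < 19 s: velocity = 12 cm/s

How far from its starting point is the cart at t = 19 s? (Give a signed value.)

26 cm

Net displacement equals the area under the velocity-time graph (areas below the axis count negative).
0–5 s: 4 × 5 = 20 cm
5–8 s: -4 × 3 = -12 cm
8–9 s: 6 × 1 = 6 cm
9–15 s: -6 × 6 = -36 cm
15–19 s: 12 × 4 = 48 cm
Net displacement = 26 cm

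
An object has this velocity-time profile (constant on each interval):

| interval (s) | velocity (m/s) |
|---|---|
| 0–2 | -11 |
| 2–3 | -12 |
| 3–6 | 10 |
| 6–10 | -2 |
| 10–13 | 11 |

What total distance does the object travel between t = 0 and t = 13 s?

105 m

Total distance travelled is ∫|v| dt — sum the magnitudes of each area piece.
0–2 s: |-11| × 2 = 22 m
2–3 s: |-12| × 1 = 12 m
3–6 s: |10| × 3 = 30 m
6–10 s: |-2| × 4 = 8 m
10–13 s: |11| × 3 = 33 m
Total distance = 105 m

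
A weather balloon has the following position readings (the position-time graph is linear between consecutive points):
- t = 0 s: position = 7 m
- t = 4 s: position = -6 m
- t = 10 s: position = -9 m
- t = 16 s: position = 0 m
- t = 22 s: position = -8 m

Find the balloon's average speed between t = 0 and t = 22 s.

1.5 m/s

Average speed = (total path length)/(elapsed time); on a piecewise-linear x-t graph the path length is Σ|Δx|.
0–4 s: |Δx| = |-6 − 7| = 13 m
4–10 s: |Δx| = |-9 − -6| = 3 m
10–16 s: |Δx| = |0 − -9| = 9 m
16–22 s: |Δx| = |-8 − 0| = 8 m
Total path = 33 m; average speed = 33/22 = 1.5 m/s.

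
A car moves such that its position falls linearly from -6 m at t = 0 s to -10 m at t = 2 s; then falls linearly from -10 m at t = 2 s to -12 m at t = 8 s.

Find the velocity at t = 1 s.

-2 m/s

Velocity is the slope of the x-t graph on 0–2 s: (-10 − -6)/(2 − 0) = -2 m/s.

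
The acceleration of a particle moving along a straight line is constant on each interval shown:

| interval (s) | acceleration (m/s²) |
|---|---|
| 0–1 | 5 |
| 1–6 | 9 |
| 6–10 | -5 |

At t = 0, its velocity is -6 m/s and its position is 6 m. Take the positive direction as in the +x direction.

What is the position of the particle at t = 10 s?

On each constant-a segment, Δv = aΔt and Δx = v₀Δt + ½aΔt²; chain segment to segment.
0–1 s: v starts -6 m/s; Δx = -6·1 + ½·5·1² = -3.5 m; v ends -1 m/s.
1–6 s: v starts -1 m/s; Δx = -1·5 + ½·9·5² = 107.5 m; v ends 44 m/s.
6–10 s: v starts 44 m/s; Δx = 44·4 + ½·-5·4² = 136 m; v ends 24 m/s.
x(10) = 6 + Σ Δx = 246 m.

246 m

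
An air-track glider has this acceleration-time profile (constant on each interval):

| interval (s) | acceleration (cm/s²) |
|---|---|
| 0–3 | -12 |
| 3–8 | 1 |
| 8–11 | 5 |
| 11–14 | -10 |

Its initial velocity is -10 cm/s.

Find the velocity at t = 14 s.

Δv equals the area under the a-t graph; then v = v₀ + Δv.
0–3 s: -12 × 3 = -36 cm/s
3–8 s: 1 × 5 = 5 cm/s
8–11 s: 5 × 3 = 15 cm/s
11–14 s: -10 × 3 = -30 cm/s
Δv = -46 cm/s, so v(14) = -10 + (-46) = -56 cm/s.

-56 cm/s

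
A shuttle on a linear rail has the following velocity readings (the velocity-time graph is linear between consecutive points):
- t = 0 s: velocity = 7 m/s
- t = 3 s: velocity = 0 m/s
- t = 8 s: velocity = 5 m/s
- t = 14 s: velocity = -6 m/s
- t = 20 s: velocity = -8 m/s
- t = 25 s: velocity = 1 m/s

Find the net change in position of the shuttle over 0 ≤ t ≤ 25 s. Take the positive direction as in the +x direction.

-39.5 m

Displacement is the signed area under the v-t curve.
0–3 s: ½(7 + 0)(3) = 10.5 m
3–8 s: ½(0 + 5)(5) = 12.5 m
8–14 s: ½(5 + -6)(6) = -3 m
14–20 s: ½(-6 + -8)(6) = -42 m
20–25 s: ½(-8 + 1)(5) = -17.5 m
Net displacement = -39.5 m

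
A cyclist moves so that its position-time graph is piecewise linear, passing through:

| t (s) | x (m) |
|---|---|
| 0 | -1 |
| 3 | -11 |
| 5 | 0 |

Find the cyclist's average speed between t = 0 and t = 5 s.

4.2 m/s

Average speed = (total path length)/(elapsed time); on a piecewise-linear x-t graph the path length is Σ|Δx|.
0–3 s: |Δx| = |-11 − -1| = 10 m
3–5 s: |Δx| = |0 − -11| = 11 m
Total path = 21 m; average speed = 21/5 = 4.2 m/s.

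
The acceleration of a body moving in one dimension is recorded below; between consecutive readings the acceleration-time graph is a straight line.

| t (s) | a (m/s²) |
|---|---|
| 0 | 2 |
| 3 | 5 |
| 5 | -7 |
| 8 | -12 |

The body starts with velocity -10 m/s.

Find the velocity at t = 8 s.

Δv equals the area under the a-t graph; then v = v₀ + Δv.
0–3 s: ½(2 + 5)(3) = 10.5 m/s
3–5 s: ½(5 + -7)(2) = -2 m/s
5–8 s: ½(-7 + -12)(3) = -28.5 m/s
Δv = -20 m/s, so v(8) = -10 + (-20) = -30 m/s.

-30 m/s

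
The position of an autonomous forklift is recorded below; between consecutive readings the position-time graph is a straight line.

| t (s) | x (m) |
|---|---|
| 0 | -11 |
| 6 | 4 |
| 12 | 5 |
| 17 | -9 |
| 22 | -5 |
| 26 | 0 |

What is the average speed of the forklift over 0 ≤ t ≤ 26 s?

Average speed = (total path length)/(elapsed time); on a piecewise-linear x-t graph the path length is Σ|Δx|.
0–6 s: |Δx| = |4 − -11| = 15 m
6–12 s: |Δx| = |5 − 4| = 1 m
12–17 s: |Δx| = |-9 − 5| = 14 m
17–22 s: |Δx| = |-5 − -9| = 4 m
22–26 s: |Δx| = |0 − -5| = 5 m
Total path = 39 m; average speed = 39/26 = 1.5 m/s.

1.5 m/s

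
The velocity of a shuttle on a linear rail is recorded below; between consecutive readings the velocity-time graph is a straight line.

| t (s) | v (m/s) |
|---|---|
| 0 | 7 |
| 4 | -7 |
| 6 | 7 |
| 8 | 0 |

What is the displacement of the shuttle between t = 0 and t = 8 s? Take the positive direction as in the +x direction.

Net displacement equals the area under the velocity-time graph (areas below the axis count negative).
0–4 s: ½(7 + -7)(4) = 0 m
4–6 s: ½(-7 + 7)(2) = 0 m
6–8 s: ½(7 + 0)(2) = 7 m
Net displacement = 7 m

7 m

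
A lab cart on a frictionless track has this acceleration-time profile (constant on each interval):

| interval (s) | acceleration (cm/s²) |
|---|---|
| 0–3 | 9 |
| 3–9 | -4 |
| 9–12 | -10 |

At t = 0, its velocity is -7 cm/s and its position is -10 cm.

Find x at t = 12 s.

0.5 cm

On each constant-a segment, Δv = aΔt and Δx = v₀Δt + ½aΔt²; chain segment to segment.
0–3 s: v starts -7 cm/s; Δx = -7·3 + ½·9·3² = 19.5 cm; v ends 20 cm/s.
3–9 s: v starts 20 cm/s; Δx = 20·6 + ½·-4·6² = 48 cm; v ends -4 cm/s.
9–12 s: v starts -4 cm/s; Δx = -4·3 + ½·-10·3² = -57 cm; v ends -34 cm/s.
x(12) = -10 + Σ Δx = 0.5 cm.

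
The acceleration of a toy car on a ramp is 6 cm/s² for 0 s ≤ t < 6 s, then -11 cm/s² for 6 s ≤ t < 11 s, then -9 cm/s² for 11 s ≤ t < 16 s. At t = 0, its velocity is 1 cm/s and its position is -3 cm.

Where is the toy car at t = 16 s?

On each constant-a segment, Δv = aΔt and Δx = v₀Δt + ½aΔt²; chain segment to segment.
0–6 s: v starts 1 cm/s; Δx = 1·6 + ½·6·6² = 114 cm; v ends 37 cm/s.
6–11 s: v starts 37 cm/s; Δx = 37·5 + ½·-11·5² = 47.5 cm; v ends -18 cm/s.
11–16 s: v starts -18 cm/s; Δx = -18·5 + ½·-9·5² = -202.5 cm; v ends -63 cm/s.
x(16) = -3 + Σ Δx = -44 cm.

-44 cm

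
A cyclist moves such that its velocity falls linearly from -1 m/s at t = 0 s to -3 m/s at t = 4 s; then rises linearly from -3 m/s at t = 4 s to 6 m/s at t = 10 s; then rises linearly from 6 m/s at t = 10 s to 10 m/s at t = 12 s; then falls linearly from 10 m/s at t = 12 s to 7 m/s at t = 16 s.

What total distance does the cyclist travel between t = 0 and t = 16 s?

73 m

Distance (not displacement) is the total path length: add the absolute areas under v-t.
0–4 s: |½(-1 + -3)(4)| = 8 m
4–10 s: v = 0 at t = 6 s; triangle areas 3 + 12 = 15 m
10–12 s: |½(6 + 10)(2)| = 16 m
12–16 s: |½(10 + 7)(4)| = 34 m
Total distance = 73 m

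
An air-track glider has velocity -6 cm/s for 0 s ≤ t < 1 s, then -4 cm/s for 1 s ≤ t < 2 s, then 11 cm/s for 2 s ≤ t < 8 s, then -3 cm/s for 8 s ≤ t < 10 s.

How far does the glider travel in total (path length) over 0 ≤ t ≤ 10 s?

Total distance travelled is ∫|v| dt — sum the magnitudes of each area piece.
0–1 s: |-6| × 1 = 6 cm
1–2 s: |-4| × 1 = 4 cm
2–8 s: |11| × 6 = 66 cm
8–10 s: |-3| × 2 = 6 cm
Total distance = 82 cm

82 cm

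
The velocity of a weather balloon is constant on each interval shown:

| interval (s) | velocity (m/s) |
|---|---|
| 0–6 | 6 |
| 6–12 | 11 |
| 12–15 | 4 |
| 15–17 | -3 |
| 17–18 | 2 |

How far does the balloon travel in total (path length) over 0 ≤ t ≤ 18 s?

Distance (not displacement) is the total path length: add the absolute areas under v-t.
0–6 s: |6| × 6 = 36 m
6–12 s: |11| × 6 = 66 m
12–15 s: |4| × 3 = 12 m
15–17 s: |-3| × 2 = 6 m
17–18 s: |2| × 1 = 2 m
Total distance = 122 m

122 m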